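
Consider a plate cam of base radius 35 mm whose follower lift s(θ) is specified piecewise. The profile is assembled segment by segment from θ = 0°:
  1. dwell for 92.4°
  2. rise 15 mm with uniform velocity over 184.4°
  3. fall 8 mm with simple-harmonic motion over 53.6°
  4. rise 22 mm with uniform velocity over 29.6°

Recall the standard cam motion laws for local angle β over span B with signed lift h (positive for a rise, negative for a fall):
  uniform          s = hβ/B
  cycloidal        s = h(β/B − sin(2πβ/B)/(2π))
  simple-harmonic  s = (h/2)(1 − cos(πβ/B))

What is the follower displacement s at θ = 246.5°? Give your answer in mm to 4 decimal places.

seg 1 [0°–92.4°] dwell: s stays 0.0000
seg 2 [92.4°–276.8°] uniform, h=15: θ=246.5° here. β=154.1, B=184.4. 15·154.1/184.4 = 12.5352 → s = 12.5352

12.5352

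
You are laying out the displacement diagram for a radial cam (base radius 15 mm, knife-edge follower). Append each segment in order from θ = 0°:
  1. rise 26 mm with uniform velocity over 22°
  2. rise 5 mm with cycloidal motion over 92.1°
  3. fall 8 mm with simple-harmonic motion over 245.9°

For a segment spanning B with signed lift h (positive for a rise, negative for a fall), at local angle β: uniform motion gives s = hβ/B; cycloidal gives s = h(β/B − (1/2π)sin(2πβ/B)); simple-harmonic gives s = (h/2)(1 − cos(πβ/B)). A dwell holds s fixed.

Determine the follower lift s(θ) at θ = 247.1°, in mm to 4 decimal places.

seg 1 [0°–22°] uniform, h=26: full span → s += 26 → s = 26.0000
seg 2 [22°–114.1°] cycloidal, h=5: full span → s += 5 → s = 31.0000
seg 3 [114.1°–360°] simple-harmonic, h=-8: θ=247.1° here. β=133, B=245.9. -8/2·(1 − cos(π·0.5409)) = -4.5122 → s = 26.4878

26.4878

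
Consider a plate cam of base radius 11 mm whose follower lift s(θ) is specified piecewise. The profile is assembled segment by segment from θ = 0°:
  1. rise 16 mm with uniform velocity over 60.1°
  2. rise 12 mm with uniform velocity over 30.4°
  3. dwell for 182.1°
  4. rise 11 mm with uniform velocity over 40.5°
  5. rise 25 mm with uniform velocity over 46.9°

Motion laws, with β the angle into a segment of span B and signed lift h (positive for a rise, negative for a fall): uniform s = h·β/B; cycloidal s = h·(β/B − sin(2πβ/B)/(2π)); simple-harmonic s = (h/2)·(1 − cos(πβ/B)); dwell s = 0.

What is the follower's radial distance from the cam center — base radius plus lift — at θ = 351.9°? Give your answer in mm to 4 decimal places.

seg 1 [0°–60.1°] uniform, h=16: full span → s += 16 → s = 16.0000
seg 2 [60.1°–90.5°] uniform, h=12: full span → s += 12 → s = 28.0000
seg 3 [90.5°–272.6°] dwell: s stays 28.0000
seg 4 [272.6°–313.1°] uniform, h=11: full span → s += 11 → s = 39.0000
seg 5 [313.1°–360°] uniform, h=25: θ=351.9° here. β=38.8, B=46.9. 25·38.8/46.9 = 20.6823 → s = 59.6823
radial distance = base radius + s = 11 + 59.6823 = 70.6823

70.6823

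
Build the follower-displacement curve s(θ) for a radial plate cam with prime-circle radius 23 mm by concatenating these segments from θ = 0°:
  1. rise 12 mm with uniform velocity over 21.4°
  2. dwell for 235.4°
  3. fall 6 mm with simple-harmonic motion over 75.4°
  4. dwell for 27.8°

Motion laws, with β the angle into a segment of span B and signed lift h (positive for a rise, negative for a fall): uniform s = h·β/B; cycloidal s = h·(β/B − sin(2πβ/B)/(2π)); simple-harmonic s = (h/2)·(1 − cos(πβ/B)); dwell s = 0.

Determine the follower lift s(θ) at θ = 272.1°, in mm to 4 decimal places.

seg 1 [0°–21.4°] uniform, h=12: full span → s += 12 → s = 12.0000
seg 2 [21.4°–256.8°] dwell: s stays 12.0000
seg 3 [256.8°–332.2°] simple-harmonic, h=-6: θ=272.1° here. β=15.3, B=75.4. -6/2·(1 − cos(π·0.2029)) = -0.5892 → s = 11.4108

11.4108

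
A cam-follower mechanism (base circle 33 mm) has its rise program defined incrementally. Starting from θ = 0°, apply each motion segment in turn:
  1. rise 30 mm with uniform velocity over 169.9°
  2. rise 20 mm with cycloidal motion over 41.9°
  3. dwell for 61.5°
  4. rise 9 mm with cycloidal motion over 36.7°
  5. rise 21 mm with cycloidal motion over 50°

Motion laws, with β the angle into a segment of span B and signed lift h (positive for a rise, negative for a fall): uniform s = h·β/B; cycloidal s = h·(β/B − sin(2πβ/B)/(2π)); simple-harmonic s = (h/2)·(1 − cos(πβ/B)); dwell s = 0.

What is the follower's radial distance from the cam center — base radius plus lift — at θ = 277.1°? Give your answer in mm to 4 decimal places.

seg 1 [0°–169.9°] uniform, h=30: full span → s += 30 → s = 30.0000
seg 2 [169.9°–211.8°] cycloidal, h=20: full span → s += 20 → s = 50.0000
seg 3 [211.8°–273.3°] dwell: s stays 50.0000
seg 4 [273.3°–310°] cycloidal, h=9: θ=277.1° here. β=3.8, B=36.7. 9·(0.1035 − sin(2π·0.1035)/(2π)) = 0.0644 → s = 50.0644
radial distance = base radius + s = 33 + 50.0644 = 83.0644

83.0644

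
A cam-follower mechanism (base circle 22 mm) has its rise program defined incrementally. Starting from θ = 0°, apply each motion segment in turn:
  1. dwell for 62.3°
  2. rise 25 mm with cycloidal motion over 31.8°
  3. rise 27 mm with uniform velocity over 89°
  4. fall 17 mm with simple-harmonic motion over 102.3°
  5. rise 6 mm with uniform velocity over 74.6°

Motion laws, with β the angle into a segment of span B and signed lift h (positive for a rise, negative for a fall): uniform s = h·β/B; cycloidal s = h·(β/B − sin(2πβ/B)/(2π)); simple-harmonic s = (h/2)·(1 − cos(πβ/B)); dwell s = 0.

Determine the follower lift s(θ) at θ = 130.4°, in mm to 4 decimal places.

seg 1 [0°–62.3°] dwell: s stays 0.0000
seg 2 [62.3°–94.1°] cycloidal, h=25: full span → s += 25 → s = 25.0000
seg 3 [94.1°–183.1°] uniform, h=27: θ=130.4° here. β=36.3, B=89. 27·36.3/89 = 11.0124 → s = 36.0124

36.0124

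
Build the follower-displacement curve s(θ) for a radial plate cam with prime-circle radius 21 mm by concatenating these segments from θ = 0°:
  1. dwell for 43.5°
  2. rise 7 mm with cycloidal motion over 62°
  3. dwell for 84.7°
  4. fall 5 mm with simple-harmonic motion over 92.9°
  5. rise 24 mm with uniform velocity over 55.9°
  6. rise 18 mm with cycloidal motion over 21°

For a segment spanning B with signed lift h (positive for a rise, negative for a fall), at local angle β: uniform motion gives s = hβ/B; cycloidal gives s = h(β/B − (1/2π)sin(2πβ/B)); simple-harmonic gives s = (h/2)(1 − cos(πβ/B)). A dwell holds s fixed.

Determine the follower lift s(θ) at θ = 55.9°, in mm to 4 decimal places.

seg 1 [0°–43.5°] dwell: s stays 0.0000
seg 2 [43.5°–105.5°] cycloidal, h=7: θ=55.9° here. β=12.4, B=62. 7·(0.2000 − sin(2π·0.2000)/(2π)) = 0.3404 → s = 0.3404

0.3404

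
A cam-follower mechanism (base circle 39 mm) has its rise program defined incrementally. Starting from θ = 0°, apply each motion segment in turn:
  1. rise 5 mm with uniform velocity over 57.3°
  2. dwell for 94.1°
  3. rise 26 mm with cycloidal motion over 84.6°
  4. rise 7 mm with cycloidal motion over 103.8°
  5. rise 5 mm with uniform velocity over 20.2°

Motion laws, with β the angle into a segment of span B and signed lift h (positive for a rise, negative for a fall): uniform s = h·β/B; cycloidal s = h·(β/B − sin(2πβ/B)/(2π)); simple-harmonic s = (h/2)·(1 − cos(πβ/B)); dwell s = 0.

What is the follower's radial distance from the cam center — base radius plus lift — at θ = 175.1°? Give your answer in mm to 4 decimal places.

seg 1 [0°–57.3°] uniform, h=5: full span → s += 5 → s = 5.0000
seg 2 [57.3°–151.4°] dwell: s stays 5.0000
seg 3 [151.4°–236°] cycloidal, h=26: θ=175.1° here. β=23.7, B=84.6. 26·(0.2801 − sin(2π·0.2801)/(2π)) = 3.2196 → s = 8.2196
radial distance = base radius + s = 39 + 8.2196 = 47.2196

47.2196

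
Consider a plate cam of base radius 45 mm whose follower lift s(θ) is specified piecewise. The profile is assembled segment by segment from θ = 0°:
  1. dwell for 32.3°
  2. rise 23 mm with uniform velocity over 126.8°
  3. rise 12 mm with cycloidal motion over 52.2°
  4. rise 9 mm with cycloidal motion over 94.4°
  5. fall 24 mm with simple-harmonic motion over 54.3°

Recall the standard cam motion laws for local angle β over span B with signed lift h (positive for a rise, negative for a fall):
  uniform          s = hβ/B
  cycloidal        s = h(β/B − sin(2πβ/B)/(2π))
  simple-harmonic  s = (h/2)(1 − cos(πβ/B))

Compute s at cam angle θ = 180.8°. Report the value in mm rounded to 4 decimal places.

seg 1 [0°–32.3°] dwell: s stays 0.0000
seg 2 [32.3°–159.1°] uniform, h=23: full span → s += 23 → s = 23.0000
seg 3 [159.1°–211.3°] cycloidal, h=12: θ=180.8° here. β=21.7, B=52.2. 12·(0.4157 − sin(2π·0.4157)/(2π)) = 4.0236 → s = 27.0236

27.0236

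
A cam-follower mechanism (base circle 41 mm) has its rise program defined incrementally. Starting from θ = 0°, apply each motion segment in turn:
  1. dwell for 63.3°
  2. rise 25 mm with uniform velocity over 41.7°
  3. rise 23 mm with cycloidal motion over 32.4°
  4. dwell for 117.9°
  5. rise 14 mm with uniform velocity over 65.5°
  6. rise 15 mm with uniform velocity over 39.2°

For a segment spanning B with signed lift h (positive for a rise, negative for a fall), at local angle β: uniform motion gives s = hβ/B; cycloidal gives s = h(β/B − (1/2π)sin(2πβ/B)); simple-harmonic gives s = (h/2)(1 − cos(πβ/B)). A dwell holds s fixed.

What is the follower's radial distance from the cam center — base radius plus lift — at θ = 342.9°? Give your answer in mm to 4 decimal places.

seg 1 [0°–63.3°] dwell: s stays 0.0000
seg 2 [63.3°–105°] uniform, h=25: full span → s += 25 → s = 25.0000
seg 3 [105°–137.4°] cycloidal, h=23: full span → s += 23 → s = 48.0000
seg 4 [137.4°–255.3°] dwell: s stays 48.0000
seg 5 [255.3°–320.8°] uniform, h=14: full span → s += 14 → s = 62.0000
seg 6 [320.8°–360°] uniform, h=15: θ=342.9° here. β=22.1, B=39.2. 15·22.1/39.2 = 8.4566 → s = 70.4566
radial distance = base radius + s = 41 + 70.4566 = 111.4566

111.4566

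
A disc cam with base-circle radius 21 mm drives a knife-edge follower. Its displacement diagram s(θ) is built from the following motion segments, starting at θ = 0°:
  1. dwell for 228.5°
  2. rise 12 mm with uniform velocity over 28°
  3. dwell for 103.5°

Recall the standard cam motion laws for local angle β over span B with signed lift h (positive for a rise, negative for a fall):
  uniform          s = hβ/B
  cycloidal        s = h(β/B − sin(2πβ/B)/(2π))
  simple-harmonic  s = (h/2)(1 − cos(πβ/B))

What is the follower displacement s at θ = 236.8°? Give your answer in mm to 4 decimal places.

seg 1 [0°–228.5°] dwell: s stays 0.0000
seg 2 [228.5°–256.5°] uniform, h=12: θ=236.8° here. β=8.3, B=28. 12·8.3/28 = 3.5571 → s = 3.5571

3.5571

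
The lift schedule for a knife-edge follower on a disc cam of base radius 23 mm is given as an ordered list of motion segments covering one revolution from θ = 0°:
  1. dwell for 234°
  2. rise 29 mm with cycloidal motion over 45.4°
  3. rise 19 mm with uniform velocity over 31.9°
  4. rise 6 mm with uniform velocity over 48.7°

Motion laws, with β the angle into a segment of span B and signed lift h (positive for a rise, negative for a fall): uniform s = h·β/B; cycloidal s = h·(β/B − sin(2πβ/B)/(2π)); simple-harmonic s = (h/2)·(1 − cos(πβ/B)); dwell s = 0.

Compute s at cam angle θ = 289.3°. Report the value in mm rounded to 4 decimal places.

seg 1 [0°–234°] dwell: s stays 0.0000
seg 2 [234°–279.4°] cycloidal, h=29: full span → s += 29 → s = 29.0000
seg 3 [279.4°–311.3°] uniform, h=19: θ=289.3° here. β=9.9, B=31.9. 19·9.9/31.9 = 5.8966 → s = 34.8966

34.8966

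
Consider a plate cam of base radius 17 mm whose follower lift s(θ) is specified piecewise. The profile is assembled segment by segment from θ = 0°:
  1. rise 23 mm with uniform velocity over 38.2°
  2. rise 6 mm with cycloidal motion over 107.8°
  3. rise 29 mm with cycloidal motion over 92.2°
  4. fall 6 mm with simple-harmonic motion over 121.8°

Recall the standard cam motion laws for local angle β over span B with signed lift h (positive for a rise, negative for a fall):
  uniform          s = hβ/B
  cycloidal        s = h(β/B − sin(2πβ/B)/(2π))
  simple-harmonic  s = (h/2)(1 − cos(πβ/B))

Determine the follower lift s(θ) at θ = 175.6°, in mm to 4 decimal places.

seg 1 [0°–38.2°] uniform, h=23: full span → s += 23 → s = 23.0000
seg 2 [38.2°–146°] cycloidal, h=6: full span → s += 6 → s = 29.0000
seg 3 [146°–238.2°] cycloidal, h=29: θ=175.6° here. β=29.6, B=92.2. 29·(0.3210 − sin(2π·0.3210)/(2π)) = 5.1469 → s = 34.1469

34.1469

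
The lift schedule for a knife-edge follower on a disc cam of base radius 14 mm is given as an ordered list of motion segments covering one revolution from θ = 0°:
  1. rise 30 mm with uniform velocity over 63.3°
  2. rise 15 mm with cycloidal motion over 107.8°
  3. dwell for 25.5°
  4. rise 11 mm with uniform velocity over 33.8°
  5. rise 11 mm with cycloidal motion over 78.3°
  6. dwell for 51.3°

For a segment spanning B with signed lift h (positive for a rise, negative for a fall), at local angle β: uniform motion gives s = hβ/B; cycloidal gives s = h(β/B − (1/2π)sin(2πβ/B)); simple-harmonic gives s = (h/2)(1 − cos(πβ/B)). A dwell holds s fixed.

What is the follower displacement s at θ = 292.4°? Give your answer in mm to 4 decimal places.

seg 1 [0°–63.3°] uniform, h=30: full span → s += 30 → s = 30.0000
seg 2 [63.3°–171.1°] cycloidal, h=15: full span → s += 15 → s = 45.0000
seg 3 [171.1°–196.6°] dwell: s stays 45.0000
seg 4 [196.6°–230.4°] uniform, h=11: full span → s += 11 → s = 56.0000
seg 5 [230.4°–308.7°] cycloidal, h=11: θ=292.4° here. β=62, B=78.3. 11·(0.7918 − sin(2π·0.7918)/(2π)) = 10.4007 → s = 66.4007

66.4007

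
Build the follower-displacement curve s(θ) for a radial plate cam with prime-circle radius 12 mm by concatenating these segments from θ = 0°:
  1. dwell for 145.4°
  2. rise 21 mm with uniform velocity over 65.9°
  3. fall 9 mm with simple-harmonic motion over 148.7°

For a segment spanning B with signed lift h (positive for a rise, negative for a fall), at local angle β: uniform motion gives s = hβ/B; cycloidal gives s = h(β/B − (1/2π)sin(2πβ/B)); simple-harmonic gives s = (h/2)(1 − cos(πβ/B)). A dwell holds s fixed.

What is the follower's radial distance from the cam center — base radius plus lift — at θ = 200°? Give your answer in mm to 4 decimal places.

seg 1 [0°–145.4°] dwell: s stays 0.0000
seg 2 [145.4°–211.3°] uniform, h=21: θ=200° here. β=54.6, B=65.9. 21·54.6/65.9 = 17.3991 → s = 17.3991
radial distance = base radius + s = 12 + 17.3991 = 29.3991

29.3991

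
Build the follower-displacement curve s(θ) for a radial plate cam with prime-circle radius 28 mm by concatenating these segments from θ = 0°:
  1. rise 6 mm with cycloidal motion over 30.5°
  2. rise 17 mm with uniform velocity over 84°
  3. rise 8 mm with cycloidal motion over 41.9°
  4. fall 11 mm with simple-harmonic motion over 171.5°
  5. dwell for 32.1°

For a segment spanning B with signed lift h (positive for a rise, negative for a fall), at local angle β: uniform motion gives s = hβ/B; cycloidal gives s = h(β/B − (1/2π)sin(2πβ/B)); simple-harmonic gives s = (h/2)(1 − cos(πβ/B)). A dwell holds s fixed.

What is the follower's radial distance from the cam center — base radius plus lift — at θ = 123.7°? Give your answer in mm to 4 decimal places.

seg 1 [0°–30.5°] cycloidal, h=6: full span → s += 6 → s = 6.0000
seg 2 [30.5°–114.5°] uniform, h=17: full span → s += 17 → s = 23.0000
seg 3 [114.5°–156.4°] cycloidal, h=8: θ=123.7° here. β=9.2, B=41.9. 8·(0.2196 − sin(2π·0.2196)/(2π)) = 0.5065 → s = 23.5065
radial distance = base radius + s = 28 + 23.5065 = 51.5065

51.5065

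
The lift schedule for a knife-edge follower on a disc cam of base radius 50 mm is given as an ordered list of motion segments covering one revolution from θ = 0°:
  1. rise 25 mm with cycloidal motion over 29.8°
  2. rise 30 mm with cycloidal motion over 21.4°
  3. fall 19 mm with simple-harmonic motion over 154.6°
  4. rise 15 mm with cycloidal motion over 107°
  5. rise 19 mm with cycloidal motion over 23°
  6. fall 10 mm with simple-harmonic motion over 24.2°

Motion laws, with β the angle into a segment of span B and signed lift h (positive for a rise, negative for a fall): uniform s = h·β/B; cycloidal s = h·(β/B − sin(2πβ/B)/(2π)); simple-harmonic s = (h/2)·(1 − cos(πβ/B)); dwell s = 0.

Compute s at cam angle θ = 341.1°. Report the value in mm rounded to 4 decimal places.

seg 1 [0°–29.8°] cycloidal, h=25: full span → s += 25 → s = 25.0000
seg 2 [29.8°–51.2°] cycloidal, h=30: full span → s += 30 → s = 55.0000
seg 3 [51.2°–205.8°] simple-harmonic, h=-19: full span → s += -19 → s = 36.0000
seg 4 [205.8°–312.8°] cycloidal, h=15: full span → s += 15 → s = 51.0000
seg 5 [312.8°–335.8°] cycloidal, h=19: full span → s += 19 → s = 70.0000
seg 6 [335.8°–360°] simple-harmonic, h=-10: θ=341.1° here. β=5.3, B=24.2. -10/2·(1 − cos(π·0.2190)) = -1.1375 → s = 68.8625

68.8625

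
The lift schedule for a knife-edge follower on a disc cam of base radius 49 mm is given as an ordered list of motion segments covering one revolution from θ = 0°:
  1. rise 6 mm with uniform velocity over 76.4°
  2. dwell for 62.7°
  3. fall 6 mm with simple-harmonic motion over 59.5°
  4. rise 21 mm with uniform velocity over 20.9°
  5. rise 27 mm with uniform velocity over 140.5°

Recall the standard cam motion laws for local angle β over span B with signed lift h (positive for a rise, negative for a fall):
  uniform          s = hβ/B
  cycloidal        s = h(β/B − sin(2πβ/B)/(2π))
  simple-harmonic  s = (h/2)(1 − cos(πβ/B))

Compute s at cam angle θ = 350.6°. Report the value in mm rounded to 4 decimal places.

seg 1 [0°–76.4°] uniform, h=6: full span → s += 6 → s = 6.0000
seg 2 [76.4°–139.1°] dwell: s stays 6.0000
seg 3 [139.1°–198.6°] simple-harmonic, h=-6: full span → s += -6 → s = 0.0000
seg 4 [198.6°–219.5°] uniform, h=21: full span → s += 21 → s = 21.0000
seg 5 [219.5°–360°] uniform, h=27: θ=350.6° here. β=131.1, B=140.5. 27·131.1/140.5 = 25.1936 → s = 46.1936

46.1936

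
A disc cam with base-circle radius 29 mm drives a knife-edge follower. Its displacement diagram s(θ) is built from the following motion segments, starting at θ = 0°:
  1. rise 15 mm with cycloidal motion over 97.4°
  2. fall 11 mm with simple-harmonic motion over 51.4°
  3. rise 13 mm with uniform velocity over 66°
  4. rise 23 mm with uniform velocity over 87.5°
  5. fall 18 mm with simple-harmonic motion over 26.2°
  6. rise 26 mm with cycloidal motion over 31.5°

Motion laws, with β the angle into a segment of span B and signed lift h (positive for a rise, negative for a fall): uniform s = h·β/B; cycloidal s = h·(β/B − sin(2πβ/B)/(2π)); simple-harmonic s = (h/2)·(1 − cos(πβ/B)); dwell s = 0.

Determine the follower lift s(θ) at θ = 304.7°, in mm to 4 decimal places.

seg 1 [0°–97.4°] cycloidal, h=15: full span → s += 15 → s = 15.0000
seg 2 [97.4°–148.8°] simple-harmonic, h=-11: full span → s += -11 → s = 4.0000
seg 3 [148.8°–214.8°] uniform, h=13: full span → s += 13 → s = 17.0000
seg 4 [214.8°–302.3°] uniform, h=23: full span → s += 23 → s = 40.0000
seg 5 [302.3°–328.5°] simple-harmonic, h=-18: θ=304.7° here. β=2.4, B=26.2. -18/2·(1 − cos(π·0.0916)) = -0.3701 → s = 39.6299

39.6299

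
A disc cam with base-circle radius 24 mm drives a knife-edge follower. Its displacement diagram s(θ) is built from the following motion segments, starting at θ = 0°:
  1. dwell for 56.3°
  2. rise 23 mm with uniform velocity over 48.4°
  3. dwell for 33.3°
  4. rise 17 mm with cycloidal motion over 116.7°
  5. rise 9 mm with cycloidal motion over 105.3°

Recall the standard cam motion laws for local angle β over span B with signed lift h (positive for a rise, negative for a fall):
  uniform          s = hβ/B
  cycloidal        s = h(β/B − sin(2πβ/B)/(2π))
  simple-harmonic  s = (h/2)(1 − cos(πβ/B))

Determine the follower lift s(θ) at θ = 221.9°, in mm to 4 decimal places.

seg 1 [0°–56.3°] dwell: s stays 0.0000
seg 2 [56.3°–104.7°] uniform, h=23: full span → s += 23 → s = 23.0000
seg 3 [104.7°–138°] dwell: s stays 23.0000
seg 4 [138°–254.7°] cycloidal, h=17: θ=221.9° here. β=83.9, B=116.7. 17·(0.7189 − sin(2π·0.7189)/(2π)) = 14.8762 → s = 37.8762

37.8762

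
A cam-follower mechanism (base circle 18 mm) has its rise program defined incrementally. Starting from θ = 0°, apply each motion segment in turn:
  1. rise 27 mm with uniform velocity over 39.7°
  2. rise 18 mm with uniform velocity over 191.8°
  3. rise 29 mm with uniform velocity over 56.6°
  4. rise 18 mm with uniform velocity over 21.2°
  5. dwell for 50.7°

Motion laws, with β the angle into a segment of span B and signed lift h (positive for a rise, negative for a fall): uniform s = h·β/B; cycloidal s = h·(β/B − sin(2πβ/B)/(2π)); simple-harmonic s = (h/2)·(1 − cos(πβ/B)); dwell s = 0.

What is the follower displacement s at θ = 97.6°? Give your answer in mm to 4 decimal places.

seg 1 [0°–39.7°] uniform, h=27: full span → s += 27 → s = 27.0000
seg 2 [39.7°–231.5°] uniform, h=18: θ=97.6° here. β=57.9, B=191.8. 18·57.9/191.8 = 5.4338 → s = 32.4338

32.4338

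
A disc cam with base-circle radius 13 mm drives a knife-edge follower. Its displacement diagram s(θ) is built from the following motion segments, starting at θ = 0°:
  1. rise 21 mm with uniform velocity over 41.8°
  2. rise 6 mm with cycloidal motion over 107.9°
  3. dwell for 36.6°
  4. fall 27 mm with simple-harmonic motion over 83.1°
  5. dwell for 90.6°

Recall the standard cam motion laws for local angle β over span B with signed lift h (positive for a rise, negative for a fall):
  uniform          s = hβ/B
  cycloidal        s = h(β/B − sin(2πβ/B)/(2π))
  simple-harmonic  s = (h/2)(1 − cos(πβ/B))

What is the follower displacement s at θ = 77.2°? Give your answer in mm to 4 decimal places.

seg 1 [0°–41.8°] uniform, h=21: full span → s += 21 → s = 21.0000
seg 2 [41.8°–149.7°] cycloidal, h=6: θ=77.2° here. β=35.4, B=107.9. 6·(0.3281 − sin(2π·0.3281)/(2π)) = 1.1262 → s = 22.1262

22.1262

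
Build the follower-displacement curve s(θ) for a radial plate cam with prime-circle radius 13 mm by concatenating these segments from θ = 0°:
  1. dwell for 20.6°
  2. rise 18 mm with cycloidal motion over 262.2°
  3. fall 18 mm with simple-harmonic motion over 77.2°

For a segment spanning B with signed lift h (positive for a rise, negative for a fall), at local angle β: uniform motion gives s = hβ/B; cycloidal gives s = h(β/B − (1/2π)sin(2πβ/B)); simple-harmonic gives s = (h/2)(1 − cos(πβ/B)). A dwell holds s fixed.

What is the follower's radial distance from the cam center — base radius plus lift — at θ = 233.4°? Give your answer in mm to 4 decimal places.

seg 1 [0°–20.6°] dwell: s stays 0.0000
seg 2 [20.6°–282.8°] cycloidal, h=18: θ=233.4° here. β=212.8, B=262.2. 18·(0.8116 − sin(2π·0.8116)/(2π)) = 17.2616 → s = 17.2616
radial distance = base radius + s = 13 + 17.2616 = 30.2616

30.2616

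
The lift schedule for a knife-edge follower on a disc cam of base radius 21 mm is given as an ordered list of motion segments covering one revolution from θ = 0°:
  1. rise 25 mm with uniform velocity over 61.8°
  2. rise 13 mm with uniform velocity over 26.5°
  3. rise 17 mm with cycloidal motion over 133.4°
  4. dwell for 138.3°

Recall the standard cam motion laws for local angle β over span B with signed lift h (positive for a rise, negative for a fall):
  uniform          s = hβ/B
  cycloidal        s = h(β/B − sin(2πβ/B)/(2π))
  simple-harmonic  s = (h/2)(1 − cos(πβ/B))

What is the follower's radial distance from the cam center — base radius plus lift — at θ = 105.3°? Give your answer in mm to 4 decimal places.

seg 1 [0°–61.8°] uniform, h=25: full span → s += 25 → s = 25.0000
seg 2 [61.8°–88.3°] uniform, h=13: full span → s += 13 → s = 38.0000
seg 3 [88.3°–221.7°] cycloidal, h=17: θ=105.3° here. β=17, B=133.4. 17·(0.1274 − sin(2π·0.1274)/(2π)) = 0.2242 → s = 38.2242
radial distance = base radius + s = 21 + 38.2242 = 59.2242

59.2242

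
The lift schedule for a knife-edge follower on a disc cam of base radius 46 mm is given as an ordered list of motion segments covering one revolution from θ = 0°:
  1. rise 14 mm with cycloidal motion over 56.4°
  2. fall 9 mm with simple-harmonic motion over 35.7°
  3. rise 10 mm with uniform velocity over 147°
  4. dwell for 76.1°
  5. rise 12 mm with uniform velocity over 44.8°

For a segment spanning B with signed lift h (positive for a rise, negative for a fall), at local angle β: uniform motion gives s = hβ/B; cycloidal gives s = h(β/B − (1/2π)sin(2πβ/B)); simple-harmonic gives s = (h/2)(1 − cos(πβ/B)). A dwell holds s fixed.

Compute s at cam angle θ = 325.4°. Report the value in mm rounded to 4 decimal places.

seg 1 [0°–56.4°] cycloidal, h=14: full span → s += 14 → s = 14.0000
seg 2 [56.4°–92.1°] simple-harmonic, h=-9: full span → s += -9 → s = 5.0000
seg 3 [92.1°–239.1°] uniform, h=10: full span → s += 10 → s = 15.0000
seg 4 [239.1°–315.2°] dwell: s stays 15.0000
seg 5 [315.2°–360°] uniform, h=12: θ=325.4° here. β=10.2, B=44.8. 12·10.2/44.8 = 2.7321 → s = 17.7321

17.7321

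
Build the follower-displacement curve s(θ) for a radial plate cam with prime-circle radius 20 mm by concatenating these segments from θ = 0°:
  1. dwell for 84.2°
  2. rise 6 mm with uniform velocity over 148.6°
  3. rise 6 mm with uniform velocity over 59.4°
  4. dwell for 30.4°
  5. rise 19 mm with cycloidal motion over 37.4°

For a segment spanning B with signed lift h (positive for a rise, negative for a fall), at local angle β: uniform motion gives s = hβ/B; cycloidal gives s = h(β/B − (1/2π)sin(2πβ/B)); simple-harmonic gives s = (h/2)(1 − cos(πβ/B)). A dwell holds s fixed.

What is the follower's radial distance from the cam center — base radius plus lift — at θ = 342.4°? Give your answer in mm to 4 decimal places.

seg 1 [0°–84.2°] dwell: s stays 0.0000
seg 2 [84.2°–232.8°] uniform, h=6: full span → s += 6 → s = 6.0000
seg 3 [232.8°–292.2°] uniform, h=6: full span → s += 6 → s = 12.0000
seg 4 [292.2°–322.6°] dwell: s stays 12.0000
seg 5 [322.6°–360°] cycloidal, h=19: θ=342.4° here. β=19.8, B=37.4. 19·(0.5294 − sin(2π·0.5294)/(2π)) = 10.6145 → s = 22.6145
radial distance = base radius + s = 20 + 22.6145 = 42.6145

42.6145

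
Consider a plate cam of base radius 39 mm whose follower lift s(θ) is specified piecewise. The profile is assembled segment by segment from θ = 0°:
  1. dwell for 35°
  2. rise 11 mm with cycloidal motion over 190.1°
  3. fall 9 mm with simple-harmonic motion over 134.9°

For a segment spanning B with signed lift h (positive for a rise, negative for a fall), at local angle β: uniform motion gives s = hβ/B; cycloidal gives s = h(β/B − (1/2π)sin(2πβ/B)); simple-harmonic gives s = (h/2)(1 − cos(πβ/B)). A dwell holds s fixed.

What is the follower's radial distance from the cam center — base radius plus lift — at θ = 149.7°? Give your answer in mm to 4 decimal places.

seg 1 [0°–35°] dwell: s stays 0.0000
seg 2 [35°–225.1°] cycloidal, h=11: θ=149.7° here. β=114.7, B=190.1. 11·(0.6034 − sin(2π·0.6034)/(2π)) = 7.6958 → s = 7.6958
radial distance = base radius + s = 39 + 7.6958 = 46.6958

46.6958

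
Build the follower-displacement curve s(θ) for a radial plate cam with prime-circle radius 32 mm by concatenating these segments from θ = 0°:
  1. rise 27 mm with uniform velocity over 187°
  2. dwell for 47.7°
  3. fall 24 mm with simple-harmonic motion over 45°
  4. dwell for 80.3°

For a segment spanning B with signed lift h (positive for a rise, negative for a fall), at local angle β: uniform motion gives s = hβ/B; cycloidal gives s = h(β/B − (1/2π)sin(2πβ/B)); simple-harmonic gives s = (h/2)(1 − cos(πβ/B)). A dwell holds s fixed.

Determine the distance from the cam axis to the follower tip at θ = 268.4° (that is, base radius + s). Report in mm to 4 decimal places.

seg 1 [0°–187°] uniform, h=27: full span → s += 27 → s = 27.0000
seg 2 [187°–234.7°] dwell: s stays 27.0000
seg 3 [234.7°–279.7°] simple-harmonic, h=-24: θ=268.4° here. β=33.7, B=45. -24/2·(1 − cos(π·0.7489)) = -20.4556 → s = 6.5444
radial distance = base radius + s = 32 + 6.5444 = 38.5444

38.5444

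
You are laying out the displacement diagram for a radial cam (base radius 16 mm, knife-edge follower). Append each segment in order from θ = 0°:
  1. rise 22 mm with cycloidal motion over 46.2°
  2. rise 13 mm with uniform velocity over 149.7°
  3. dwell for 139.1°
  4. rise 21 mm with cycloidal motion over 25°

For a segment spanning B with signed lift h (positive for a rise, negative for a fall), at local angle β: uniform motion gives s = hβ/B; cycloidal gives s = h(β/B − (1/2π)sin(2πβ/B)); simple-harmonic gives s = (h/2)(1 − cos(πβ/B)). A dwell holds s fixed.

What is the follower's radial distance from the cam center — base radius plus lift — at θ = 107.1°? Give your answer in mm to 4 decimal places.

seg 1 [0°–46.2°] cycloidal, h=22: full span → s += 22 → s = 22.0000
seg 2 [46.2°–195.9°] uniform, h=13: θ=107.1° here. β=60.9, B=149.7. 13·60.9/149.7 = 5.2886 → s = 27.2886
radial distance = base radius + s = 16 + 27.2886 = 43.2886

43.2886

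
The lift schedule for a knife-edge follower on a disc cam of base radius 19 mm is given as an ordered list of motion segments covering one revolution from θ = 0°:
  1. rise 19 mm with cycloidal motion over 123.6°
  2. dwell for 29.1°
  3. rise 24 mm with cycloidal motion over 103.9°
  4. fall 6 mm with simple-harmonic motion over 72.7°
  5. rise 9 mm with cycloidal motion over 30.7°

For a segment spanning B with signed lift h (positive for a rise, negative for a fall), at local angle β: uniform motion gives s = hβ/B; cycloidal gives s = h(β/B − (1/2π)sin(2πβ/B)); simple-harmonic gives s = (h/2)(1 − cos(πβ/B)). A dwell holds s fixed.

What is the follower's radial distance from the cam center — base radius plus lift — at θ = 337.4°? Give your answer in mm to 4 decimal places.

seg 1 [0°–123.6°] cycloidal, h=19: full span → s += 19 → s = 19.0000
seg 2 [123.6°–152.7°] dwell: s stays 19.0000
seg 3 [152.7°–256.6°] cycloidal, h=24: full span → s += 24 → s = 43.0000
seg 4 [256.6°–329.3°] simple-harmonic, h=-6: full span → s += -6 → s = 37.0000
seg 5 [329.3°–360°] cycloidal, h=9: θ=337.4° here. β=8.1, B=30.7. 9·(0.2638 − sin(2π·0.2638)/(2π)) = 0.9476 → s = 37.9476
radial distance = base radius + s = 19 + 37.9476 = 56.9476

56.9476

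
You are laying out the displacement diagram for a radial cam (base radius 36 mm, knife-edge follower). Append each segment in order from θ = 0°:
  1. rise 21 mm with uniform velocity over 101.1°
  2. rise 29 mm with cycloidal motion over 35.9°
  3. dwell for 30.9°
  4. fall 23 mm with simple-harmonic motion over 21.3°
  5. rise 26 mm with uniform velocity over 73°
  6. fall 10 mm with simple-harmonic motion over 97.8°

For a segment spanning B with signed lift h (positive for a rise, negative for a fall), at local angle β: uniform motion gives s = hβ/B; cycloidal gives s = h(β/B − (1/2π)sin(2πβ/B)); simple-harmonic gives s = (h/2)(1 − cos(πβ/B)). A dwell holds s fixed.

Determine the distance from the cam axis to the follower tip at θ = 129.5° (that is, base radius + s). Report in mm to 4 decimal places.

seg 1 [0°–101.1°] uniform, h=21: full span → s += 21 → s = 21.0000
seg 2 [101.1°–137°] cycloidal, h=29: θ=129.5° here. β=28.4, B=35.9. 29·(0.7911 − sin(2π·0.7911)/(2π)) = 27.4041 → s = 48.4041
radial distance = base radius + s = 36 + 48.4041 = 84.4041

84.4041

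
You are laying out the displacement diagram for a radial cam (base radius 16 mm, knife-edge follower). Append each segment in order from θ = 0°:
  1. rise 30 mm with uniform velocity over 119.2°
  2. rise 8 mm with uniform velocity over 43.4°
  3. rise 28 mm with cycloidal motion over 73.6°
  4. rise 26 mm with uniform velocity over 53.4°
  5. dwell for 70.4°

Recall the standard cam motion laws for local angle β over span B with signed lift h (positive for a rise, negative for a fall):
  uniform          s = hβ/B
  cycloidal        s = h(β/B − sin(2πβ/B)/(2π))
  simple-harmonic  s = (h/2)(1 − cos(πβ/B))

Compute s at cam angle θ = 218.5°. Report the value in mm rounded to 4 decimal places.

seg 1 [0°–119.2°] uniform, h=30: full span → s += 30 → s = 30.0000
seg 2 [119.2°–162.6°] uniform, h=8: full span → s += 8 → s = 38.0000
seg 3 [162.6°–236.2°] cycloidal, h=28: θ=218.5° here. β=55.9, B=73.6. 28·(0.7595 − sin(2π·0.7595)/(2π)) = 25.7147 → s = 63.7147

63.7147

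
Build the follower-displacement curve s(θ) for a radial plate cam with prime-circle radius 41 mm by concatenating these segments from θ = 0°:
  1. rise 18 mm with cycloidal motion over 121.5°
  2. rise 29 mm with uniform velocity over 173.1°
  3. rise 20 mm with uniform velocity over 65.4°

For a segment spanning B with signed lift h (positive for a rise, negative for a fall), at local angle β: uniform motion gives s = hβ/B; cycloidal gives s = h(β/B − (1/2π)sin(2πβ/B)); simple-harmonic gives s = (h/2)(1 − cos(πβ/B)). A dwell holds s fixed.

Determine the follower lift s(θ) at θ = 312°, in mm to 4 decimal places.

seg 1 [0°–121.5°] cycloidal, h=18: full span → s += 18 → s = 18.0000
seg 2 [121.5°–294.6°] uniform, h=29: full span → s += 29 → s = 47.0000
seg 3 [294.6°–360°] uniform, h=20: θ=312° here. β=17.4, B=65.4. 20·17.4/65.4 = 5.3211 → s = 52.3211

52.3211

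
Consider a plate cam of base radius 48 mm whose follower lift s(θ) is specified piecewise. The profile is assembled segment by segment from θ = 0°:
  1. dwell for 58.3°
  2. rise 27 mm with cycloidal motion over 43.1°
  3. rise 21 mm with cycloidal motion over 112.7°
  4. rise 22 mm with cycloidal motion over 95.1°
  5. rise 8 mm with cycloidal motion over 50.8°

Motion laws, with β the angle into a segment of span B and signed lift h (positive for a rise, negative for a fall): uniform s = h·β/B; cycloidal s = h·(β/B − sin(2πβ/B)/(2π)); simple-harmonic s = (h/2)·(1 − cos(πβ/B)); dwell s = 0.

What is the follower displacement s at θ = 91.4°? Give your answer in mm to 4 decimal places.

seg 1 [0°–58.3°] dwell: s stays 0.0000
seg 2 [58.3°–101.4°] cycloidal, h=27: θ=91.4° here. β=33.1, B=43.1. 27·(0.7680 − sin(2π·0.7680)/(2π)) = 25.0053 → s = 25.0053

25.0053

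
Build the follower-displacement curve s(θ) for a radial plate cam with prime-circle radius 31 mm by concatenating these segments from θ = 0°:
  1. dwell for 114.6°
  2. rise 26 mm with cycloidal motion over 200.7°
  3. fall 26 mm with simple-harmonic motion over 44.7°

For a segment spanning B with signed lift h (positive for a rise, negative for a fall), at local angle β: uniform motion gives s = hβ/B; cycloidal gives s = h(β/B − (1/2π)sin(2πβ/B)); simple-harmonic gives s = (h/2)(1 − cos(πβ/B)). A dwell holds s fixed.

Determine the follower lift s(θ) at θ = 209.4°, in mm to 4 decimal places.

seg 1 [0°–114.6°] dwell: s stays 0.0000
seg 2 [114.6°–315.3°] cycloidal, h=26: θ=209.4° here. β=94.8, B=200.7. 26·(0.4723 − sin(2π·0.4723)/(2π)) = 11.5656 → s = 11.5656

11.5656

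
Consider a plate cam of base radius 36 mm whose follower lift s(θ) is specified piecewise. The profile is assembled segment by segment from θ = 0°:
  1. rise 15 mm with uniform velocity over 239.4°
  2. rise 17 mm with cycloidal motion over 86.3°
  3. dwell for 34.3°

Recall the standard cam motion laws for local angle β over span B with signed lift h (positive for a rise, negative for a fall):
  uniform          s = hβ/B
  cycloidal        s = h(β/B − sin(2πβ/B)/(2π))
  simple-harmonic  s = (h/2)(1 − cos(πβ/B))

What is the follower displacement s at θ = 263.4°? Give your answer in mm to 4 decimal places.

seg 1 [0°–239.4°] uniform, h=15: full span → s += 15 → s = 15.0000
seg 2 [239.4°–325.7°] cycloidal, h=17: θ=263.4° here. β=24, B=86.3. 17·(0.2781 − sin(2π·0.2781)/(2π)) = 2.0641 → s = 17.0641

17.0641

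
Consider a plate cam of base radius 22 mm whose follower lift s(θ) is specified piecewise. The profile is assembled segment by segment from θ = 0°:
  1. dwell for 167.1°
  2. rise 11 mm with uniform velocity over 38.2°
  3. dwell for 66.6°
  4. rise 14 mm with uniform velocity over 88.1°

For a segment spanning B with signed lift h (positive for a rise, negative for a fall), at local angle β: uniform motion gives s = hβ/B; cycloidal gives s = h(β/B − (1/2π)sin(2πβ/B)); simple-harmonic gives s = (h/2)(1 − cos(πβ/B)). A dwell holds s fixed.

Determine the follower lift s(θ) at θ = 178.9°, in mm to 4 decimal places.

seg 1 [0°–167.1°] dwell: s stays 0.0000
seg 2 [167.1°–205.3°] uniform, h=11: θ=178.9° here. β=11.8, B=38.2. 11·11.8/38.2 = 3.3979 → s = 3.3979

3.3979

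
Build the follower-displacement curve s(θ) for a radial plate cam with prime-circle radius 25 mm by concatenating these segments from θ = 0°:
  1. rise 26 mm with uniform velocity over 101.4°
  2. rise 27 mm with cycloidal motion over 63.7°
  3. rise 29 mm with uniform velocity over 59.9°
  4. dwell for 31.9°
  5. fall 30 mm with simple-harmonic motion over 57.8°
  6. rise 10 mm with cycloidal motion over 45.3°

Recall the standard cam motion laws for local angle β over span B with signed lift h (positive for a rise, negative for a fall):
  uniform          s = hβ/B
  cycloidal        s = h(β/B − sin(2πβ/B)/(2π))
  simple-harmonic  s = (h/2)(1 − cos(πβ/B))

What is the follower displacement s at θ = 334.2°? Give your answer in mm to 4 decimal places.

seg 1 [0°–101.4°] uniform, h=26: full span → s += 26 → s = 26.0000
seg 2 [101.4°–165.1°] cycloidal, h=27: full span → s += 27 → s = 53.0000
seg 3 [165.1°–225°] uniform, h=29: full span → s += 29 → s = 82.0000
seg 4 [225°–256.9°] dwell: s stays 82.0000
seg 5 [256.9°–314.7°] simple-harmonic, h=-30: full span → s += -30 → s = 52.0000
seg 6 [314.7°–360°] cycloidal, h=10: θ=334.2° here. β=19.5, B=45.3. 10·(0.4305 − sin(2π·0.4305)/(2π)) = 3.6312 → s = 55.6312

55.6312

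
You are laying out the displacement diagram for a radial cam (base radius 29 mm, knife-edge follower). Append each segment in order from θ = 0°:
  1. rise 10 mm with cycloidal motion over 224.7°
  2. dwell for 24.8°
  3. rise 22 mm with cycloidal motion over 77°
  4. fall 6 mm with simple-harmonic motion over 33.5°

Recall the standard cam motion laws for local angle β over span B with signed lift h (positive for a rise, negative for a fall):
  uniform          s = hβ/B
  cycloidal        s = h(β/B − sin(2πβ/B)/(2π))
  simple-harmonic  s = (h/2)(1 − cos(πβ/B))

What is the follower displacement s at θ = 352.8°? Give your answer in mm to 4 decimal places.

seg 1 [0°–224.7°] cycloidal, h=10: full span → s += 10 → s = 10.0000
seg 2 [224.7°–249.5°] dwell: s stays 10.0000
seg 3 [249.5°–326.5°] cycloidal, h=22: full span → s += 22 → s = 32.0000
seg 4 [326.5°–360°] simple-harmonic, h=-6: θ=352.8° here. β=26.3, B=33.5. -6/2·(1 − cos(π·0.7851)) = -5.3417 → s = 26.6583

26.6583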